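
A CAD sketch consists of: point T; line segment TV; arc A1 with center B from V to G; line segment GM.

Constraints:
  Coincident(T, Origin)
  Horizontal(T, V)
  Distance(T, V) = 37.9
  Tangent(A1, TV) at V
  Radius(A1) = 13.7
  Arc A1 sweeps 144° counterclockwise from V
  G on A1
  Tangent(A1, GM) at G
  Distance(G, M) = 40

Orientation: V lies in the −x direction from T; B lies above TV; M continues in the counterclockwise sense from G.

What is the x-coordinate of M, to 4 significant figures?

-62.21

On A1, V sits at bearing -90° from B; a 144° counterclockwise sweep puts G at bearing 54°, so G = B + 13.7·(cos 54°, sin 54°) = (-29.85, 24.78). A1 meets GM tangentially, so BG is at right angles to GM, so GM runs along (−sin 54°, cos 54°); with |GM| = 40.0, M = (-62.21, 48.29). So M.x = -62.21.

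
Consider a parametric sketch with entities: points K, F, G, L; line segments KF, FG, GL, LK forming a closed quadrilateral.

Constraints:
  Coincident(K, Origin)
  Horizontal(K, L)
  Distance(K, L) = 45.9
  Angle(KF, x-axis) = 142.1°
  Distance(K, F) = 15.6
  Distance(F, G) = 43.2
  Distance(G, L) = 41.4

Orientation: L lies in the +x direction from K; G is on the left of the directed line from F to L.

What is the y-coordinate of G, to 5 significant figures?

34.484

Checks: |FG| = 43.20 ✓; |GL| = 41.40 ✓.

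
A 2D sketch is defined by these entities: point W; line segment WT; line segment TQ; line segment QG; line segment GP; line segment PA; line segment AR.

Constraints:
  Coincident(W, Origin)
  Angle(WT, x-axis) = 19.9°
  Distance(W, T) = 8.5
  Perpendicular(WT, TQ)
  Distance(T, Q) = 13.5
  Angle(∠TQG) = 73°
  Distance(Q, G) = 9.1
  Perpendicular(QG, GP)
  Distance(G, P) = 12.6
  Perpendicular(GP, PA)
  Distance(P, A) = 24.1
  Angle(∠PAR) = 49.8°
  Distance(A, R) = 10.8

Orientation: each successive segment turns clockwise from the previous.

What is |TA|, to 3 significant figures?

18.9

QG ⟂ GP, so GP runs at 92.9°; with |GP| = 12.6, P = (2.86, 2.32). GP is perpendicular to PA, so PA runs at 2.90°; with |PA| = 24.1, A = (26.9, 3.54). Then |TA| = |A − T| = 18.9.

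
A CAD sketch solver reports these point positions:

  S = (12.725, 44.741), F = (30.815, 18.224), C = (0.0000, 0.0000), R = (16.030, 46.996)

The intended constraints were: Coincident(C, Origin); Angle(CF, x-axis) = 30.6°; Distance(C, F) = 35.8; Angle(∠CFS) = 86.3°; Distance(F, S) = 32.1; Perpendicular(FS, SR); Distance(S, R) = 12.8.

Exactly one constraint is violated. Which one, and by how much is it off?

Distance(S, R) = 12.8 — off by 8.80.

C = (0.00, 0.00) ✓; CF at 30.60° ✓; |CF| = 35.80 ✓; ∠CFS = 86.30° ✓; |FS| = 32.10 ✓; ∠(FS, SR) = 90.00° ✓; |SR| = 4.001 ✗.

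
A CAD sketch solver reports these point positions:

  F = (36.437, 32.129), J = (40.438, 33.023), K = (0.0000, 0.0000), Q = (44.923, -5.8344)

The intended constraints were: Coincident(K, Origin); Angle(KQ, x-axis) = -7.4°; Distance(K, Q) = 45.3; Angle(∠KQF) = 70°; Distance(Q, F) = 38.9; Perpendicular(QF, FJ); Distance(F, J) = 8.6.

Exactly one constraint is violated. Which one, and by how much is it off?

Distance(F, J) = 8.6 — off by 4.50.

K = (0.00, 0.00) ✓; KQ at -7.400° ✓; |KQ| = 45.30 ✓; ∠KQF = 70.00° ✓; |QF| = 38.90 ✓; ∠(QF, FJ) = 90.00° ✓; |FJ| = 4.100 ✗.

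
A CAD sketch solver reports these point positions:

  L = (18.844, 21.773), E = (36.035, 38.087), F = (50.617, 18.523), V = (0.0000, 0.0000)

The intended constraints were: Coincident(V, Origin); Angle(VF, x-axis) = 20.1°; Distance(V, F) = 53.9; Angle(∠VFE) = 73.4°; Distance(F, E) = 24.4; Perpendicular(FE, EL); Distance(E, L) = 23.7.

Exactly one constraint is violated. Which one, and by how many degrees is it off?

Perpendicular(FE, EL) — off by 6.80°.

V = (0.00, 0.00) ✓; VF at 20.10° ✓; |VF| = 53.90 ✓; ∠VFE = 73.40° ✓; |FE| = 24.40 ✓; ∠(FE, EL) = 96.80° ✗; |EL| = 23.70 ✓.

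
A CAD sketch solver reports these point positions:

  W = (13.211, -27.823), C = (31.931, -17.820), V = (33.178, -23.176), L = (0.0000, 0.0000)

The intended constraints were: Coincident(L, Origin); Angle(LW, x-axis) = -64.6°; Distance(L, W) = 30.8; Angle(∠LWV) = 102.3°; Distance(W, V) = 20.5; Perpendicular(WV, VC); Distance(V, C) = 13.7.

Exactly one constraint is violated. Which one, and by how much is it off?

Distance(V, C) = 13.7 — off by 8.20.

L = (0.00, 0.00) ✓; LW at -64.60° ✓; |LW| = 30.80 ✓; ∠LWV = 102.3° ✓; |WV| = 20.50 ✓; ∠(WV, VC) = 90.00° ✓; |VC| = 5.499 ✗.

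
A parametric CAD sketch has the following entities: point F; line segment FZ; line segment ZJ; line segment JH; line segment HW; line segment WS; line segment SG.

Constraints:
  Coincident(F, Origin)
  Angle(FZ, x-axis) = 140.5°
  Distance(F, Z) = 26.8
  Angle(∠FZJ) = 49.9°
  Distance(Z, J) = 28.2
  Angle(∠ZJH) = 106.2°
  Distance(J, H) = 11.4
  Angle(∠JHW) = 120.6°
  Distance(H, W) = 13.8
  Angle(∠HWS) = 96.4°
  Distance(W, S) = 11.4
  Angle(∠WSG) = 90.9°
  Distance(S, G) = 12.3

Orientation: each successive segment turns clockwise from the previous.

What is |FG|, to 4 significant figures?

16.52

F is at the origin; FZ runs at 140.5° with length 26.8, so Z = (-20.68, 17.05). ∠FZJ = 49.9° gives ZJ at 10.40° from the x-axis; with |ZJ| = 28.2, J = (7.057, 22.14). ∠ZJH = 106.2° gives JH at -63.40° from the x-axis; with |JH| = 11.4, H = (12.16, 11.94). ∠JHW = 120.6° gives HW at -122.8° from the x-axis; with |HW| = 13.8, W = (4.686, 0.3444). ∠HWS = 96.4° gives WS at 153.6° from the x-axis; with |WS| = 11.4, S = (-5.525, 5.413). ∠WSG = 90.9° gives SG at 64.50° from the x-axis; with |SG| = 12.3, G = (-0.2298, 16.51). Then |FG| = |G − F| = 16.52.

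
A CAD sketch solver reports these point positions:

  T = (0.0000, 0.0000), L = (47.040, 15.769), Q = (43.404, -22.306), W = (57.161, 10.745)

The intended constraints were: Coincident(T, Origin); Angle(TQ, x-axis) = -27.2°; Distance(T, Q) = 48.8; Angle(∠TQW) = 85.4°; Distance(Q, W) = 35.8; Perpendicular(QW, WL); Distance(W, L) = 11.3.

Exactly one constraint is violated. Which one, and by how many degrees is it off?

Perpendicular(QW, WL) — off by 3.80°.

T = (0.00, 0.00) ✓; TQ at -27.20° ✓; |TQ| = 48.80 ✓; ∠TQW = 85.40° ✓; |QW| = 35.80 ✓; ∠(QW, WL) = 86.20° ✗; |WL| = 11.30 ✓.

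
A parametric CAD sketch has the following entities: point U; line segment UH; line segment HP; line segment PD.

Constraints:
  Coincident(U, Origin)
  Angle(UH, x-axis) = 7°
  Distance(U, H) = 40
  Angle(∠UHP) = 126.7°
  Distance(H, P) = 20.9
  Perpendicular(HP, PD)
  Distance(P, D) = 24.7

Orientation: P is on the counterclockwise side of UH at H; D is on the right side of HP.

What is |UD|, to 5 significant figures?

72.322

∠UHP = 126.7°, so HP runs at 7.0° + (180° − 126.7°) = 60.300° from the x-axis; with |HP| = 20.9, P = H + 20.9·(cos 60.300°, sin 60.300°) = (50.057, 23.029). HP is perpendicular to PD; with |PD| = 24.7 on the right of HP, D = P + 24.7·(0.86863, -0.49546) = (71.512, 10.791). Then |UD| = |D − U| = 72.322.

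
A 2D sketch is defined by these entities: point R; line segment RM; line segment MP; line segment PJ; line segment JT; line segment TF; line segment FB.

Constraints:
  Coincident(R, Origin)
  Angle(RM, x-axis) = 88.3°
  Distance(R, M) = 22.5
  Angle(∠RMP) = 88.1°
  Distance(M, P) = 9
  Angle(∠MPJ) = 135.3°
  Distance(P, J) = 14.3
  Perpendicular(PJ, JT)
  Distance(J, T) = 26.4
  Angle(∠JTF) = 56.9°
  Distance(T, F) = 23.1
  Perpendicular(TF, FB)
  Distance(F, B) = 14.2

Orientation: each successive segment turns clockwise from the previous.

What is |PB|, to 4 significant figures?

3.298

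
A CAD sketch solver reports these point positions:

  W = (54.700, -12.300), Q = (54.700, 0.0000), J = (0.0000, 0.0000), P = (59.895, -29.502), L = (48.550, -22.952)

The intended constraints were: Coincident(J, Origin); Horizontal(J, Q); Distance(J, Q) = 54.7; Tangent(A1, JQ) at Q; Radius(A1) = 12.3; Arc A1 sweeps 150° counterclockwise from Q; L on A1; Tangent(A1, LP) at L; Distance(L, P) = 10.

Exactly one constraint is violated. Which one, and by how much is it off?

Distance(L, P) = 10 — off by 3.10.

J = (0.00, 0.00) ✓; J.y = 0.00, Q.y = 0.00 ✓; |JQ| = 54.70 ✓; ∠(WQ, QJ) = 90.00° ✓; |WQ| = 12.30 ✓; bearing(W→L) − bearing(W→Q) = 150.0° ✓; |WL| = 12.30 ✓; ∠(WL, LP) = 90.00° ✓; |LP| = 13.10 ✗.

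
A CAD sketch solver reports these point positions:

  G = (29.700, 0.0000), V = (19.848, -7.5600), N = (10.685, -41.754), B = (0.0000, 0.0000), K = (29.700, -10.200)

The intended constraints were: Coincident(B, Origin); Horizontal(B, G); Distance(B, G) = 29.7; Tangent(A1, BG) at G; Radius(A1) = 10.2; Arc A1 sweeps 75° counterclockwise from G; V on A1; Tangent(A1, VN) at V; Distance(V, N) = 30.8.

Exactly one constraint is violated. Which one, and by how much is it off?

Distance(V, N) = 30.8 — off by 4.60.

B = (0.00, 0.00) ✓; B.y = 0.00, G.y = 0.00 ✓; |BG| = 29.70 ✓; ∠(KG, GB) = 90.00° ✓; |KG| = 10.20 ✓; bearing(K→V) − bearing(K→G) = 75.00° ✓; |KV| = 10.20 ✓; ∠(KV, VN) = 90.00° ✓; |VN| = 35.40 ✗.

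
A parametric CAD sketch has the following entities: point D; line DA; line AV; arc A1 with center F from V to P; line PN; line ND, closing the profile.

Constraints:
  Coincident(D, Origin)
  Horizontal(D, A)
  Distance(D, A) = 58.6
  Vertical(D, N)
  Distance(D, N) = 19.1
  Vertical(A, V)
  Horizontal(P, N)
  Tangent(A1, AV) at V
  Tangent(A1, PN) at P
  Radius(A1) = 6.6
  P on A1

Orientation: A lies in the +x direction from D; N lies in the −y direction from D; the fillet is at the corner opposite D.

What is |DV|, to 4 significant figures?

59.92

The virtual corner opposite D is at (58.60, -19.10). The tangent condition forces FV to be normal to AV and A1 meets PN tangentially, so FP is at right angles to PN, with radius 6.6, so the center F sits 6.6 in from both sides at F = (52.00, -12.50). That places the tangent points at V = (58.60, -12.50) on AV and P = (52.00, -19.10) on PN. Then |DV| = |V − D| = 59.92.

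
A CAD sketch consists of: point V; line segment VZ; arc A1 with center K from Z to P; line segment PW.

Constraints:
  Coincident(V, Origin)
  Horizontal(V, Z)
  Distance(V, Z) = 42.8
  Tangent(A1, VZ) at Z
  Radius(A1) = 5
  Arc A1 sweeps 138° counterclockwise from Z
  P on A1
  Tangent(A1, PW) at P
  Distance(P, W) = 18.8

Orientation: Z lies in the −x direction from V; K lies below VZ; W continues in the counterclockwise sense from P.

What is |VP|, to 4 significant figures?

46.96

V is at the origin; VZ is horizontal with |VZ| = 42.8 and Z on the −x side, so Z = (-42.80, 0.000). Since A1 is tangent to VZ there, KZ ⟂ VZ, so K = Z + (0, -5) = (-42.80, -5.000). On A1, Z sits at bearing 90° from K; a 138° counterclockwise sweep puts P at bearing 228°, so P = K + 5.0·(cos 228°, sin 228°) = (-46.15, -8.716). Then |VP| = |P − V| = 46.96.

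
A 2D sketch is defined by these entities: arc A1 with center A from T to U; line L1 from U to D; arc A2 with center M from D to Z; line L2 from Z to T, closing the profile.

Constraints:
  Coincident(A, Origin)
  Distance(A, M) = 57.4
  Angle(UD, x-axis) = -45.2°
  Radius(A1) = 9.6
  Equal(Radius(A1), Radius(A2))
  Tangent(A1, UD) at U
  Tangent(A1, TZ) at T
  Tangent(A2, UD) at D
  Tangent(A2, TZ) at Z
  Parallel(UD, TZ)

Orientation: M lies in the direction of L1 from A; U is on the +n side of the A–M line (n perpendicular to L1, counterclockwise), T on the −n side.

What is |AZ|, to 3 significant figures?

58.2

Tangency of A1 to both parallel lines with radius 9.6 puts U and T at A ± 9.6·n: U = (6.81, 6.76), T = (-6.81, -6.76). Equal radii place D and Z the same way about M: D = M + 9.6·n = (47.3, -34.0), Z = M − 9.6·n = (33.6, -47.5). Then |AZ| = |Z − A| = 58.2.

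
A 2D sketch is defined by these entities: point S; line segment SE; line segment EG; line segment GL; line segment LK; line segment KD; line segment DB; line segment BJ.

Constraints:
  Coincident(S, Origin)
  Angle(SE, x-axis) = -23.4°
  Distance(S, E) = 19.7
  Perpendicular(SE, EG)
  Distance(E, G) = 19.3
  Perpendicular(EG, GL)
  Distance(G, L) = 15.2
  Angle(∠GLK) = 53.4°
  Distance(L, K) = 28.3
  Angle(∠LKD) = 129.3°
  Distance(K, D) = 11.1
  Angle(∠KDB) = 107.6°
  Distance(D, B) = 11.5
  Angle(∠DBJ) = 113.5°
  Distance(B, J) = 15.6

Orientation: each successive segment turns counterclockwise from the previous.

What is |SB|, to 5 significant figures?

37.087

S is at the origin; SE runs at -23.4° with length 19.7, so E = (18.080, -7.8238). The perpendicularity gives EG at right angles to SE, so EG runs at 66.600°; with |EG| = 19.3, G = (25.745, 9.8889). The perpendicularity gives GL at right angles to EG, so GL runs at 156.60°; with |GL| = 15.2, L = (11.795, 15.925). ∠GLK = 53.4° gives LK at -76.800° from the x-axis; with |LK| = 28.3, K = (18.257, -11.627). ∠LKD = 129.3° gives KD at -26.100° from the x-axis; with |KD| = 11.1, D = (28.225, -16.510). ∠KDB = 107.6° gives DB at 46.300° from the x-axis; with |DB| = 11.5, B = (36.170, -8.1960). Then |SB| = |B − S| = 37.087.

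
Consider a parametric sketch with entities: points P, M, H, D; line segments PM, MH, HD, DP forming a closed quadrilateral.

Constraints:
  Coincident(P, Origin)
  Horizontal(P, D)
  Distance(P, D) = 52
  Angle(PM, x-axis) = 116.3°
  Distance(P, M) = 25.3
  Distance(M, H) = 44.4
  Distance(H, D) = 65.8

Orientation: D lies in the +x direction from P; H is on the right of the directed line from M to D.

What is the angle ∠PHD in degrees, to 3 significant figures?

45.7°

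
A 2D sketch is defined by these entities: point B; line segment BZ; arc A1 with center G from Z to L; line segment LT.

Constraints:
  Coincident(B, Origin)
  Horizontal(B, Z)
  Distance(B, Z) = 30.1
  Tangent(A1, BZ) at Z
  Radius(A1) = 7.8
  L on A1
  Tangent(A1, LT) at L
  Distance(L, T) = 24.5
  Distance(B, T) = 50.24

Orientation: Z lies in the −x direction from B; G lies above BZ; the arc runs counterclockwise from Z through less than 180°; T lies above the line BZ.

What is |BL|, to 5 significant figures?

26.970

B is at the origin; B and Z share the same y with |BZ| = 30.1 and Z on the −x side, so Z = (-30.100, 0.0000). A1 meets BZ tangentially, so GZ is at right angles to BZ, so G = Z + (0, 7.8) = (-30.100, 7.8000). Since GL ⟂ LT (tangency), |GT| = √(7.8² + 24.5²) = 25.712 regardless of where L sits on A1. So T lies on both circle(B, 50.24) and circle(G, 25.712); the above-BZ intersection is T = (-38.707, 32.028). L is the foot of the tangent from T: L = (-23.889, 12.518).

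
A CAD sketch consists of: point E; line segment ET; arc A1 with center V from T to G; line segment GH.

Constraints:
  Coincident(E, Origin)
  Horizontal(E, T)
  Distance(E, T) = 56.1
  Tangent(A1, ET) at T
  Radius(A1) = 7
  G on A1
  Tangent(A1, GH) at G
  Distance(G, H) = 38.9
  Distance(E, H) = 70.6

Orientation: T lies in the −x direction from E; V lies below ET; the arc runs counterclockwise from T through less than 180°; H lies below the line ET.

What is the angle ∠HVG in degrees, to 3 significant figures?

79.8°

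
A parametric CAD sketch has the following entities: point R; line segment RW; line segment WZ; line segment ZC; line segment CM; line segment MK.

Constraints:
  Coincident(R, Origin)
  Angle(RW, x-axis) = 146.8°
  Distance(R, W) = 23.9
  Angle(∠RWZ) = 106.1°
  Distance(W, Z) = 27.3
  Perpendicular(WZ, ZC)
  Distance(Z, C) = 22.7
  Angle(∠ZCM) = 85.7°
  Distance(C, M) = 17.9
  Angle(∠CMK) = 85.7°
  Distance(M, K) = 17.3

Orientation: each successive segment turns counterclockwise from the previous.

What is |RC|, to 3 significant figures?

33.9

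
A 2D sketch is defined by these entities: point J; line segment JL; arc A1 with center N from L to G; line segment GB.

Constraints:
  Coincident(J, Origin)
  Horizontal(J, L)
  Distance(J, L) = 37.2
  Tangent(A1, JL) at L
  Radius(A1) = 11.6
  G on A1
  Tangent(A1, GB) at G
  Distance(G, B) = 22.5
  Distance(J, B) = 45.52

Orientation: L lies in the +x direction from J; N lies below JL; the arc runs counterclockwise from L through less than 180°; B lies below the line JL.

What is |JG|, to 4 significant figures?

28.84

Checks: |NG| = 11.60 ✓; ∠(NG, GB) = 90.00° ✓; |GB| = 22.50 ✓; |JB| = 45.52 ✓.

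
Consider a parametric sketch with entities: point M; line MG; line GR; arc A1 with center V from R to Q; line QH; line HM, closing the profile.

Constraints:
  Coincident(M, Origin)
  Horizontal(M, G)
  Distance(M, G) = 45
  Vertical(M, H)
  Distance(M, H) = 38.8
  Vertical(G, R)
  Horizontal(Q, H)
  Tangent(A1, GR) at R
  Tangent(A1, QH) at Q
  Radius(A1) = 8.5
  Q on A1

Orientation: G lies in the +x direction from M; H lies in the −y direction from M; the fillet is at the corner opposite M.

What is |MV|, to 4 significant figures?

47.44

M is at the origin; M and G share the same y with |MG| = 45.0 and G on the +x side, so G = (45.00, 0.000). M and H share the same x with |MH| = 38.8 and H on the −y side, so H = (0.000, -38.80). The virtual corner opposite M is at (45.00, -38.80). The tangent condition forces VR to be normal to GR and tangency of A1 to QH means the radius VQ is perpendicular to QH, with radius 8.5, so the center V sits 8.5 in from both sides at V = (36.50, -30.30). Then |MV| = |V − M| = 47.44.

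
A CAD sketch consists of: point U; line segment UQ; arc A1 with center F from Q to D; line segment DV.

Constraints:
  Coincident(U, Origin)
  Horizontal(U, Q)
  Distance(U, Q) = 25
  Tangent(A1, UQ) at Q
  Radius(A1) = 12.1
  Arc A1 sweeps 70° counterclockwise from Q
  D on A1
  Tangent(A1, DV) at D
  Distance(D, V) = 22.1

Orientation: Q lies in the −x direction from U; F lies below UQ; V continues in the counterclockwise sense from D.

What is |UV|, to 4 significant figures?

52.49

On A1, Q sits at bearing 90° from F; a 70° counterclockwise sweep puts D at bearing 160°, so D = F + 12.1·(cos 160°, sin 160°) = (-36.37, -7.962). The tangent condition forces FD to be normal to DV, so DV runs along (−sin 160°, cos 160°); with |DV| = 22.1, V = (-43.93, -28.73). Then |UV| = |V − U| = 52.49.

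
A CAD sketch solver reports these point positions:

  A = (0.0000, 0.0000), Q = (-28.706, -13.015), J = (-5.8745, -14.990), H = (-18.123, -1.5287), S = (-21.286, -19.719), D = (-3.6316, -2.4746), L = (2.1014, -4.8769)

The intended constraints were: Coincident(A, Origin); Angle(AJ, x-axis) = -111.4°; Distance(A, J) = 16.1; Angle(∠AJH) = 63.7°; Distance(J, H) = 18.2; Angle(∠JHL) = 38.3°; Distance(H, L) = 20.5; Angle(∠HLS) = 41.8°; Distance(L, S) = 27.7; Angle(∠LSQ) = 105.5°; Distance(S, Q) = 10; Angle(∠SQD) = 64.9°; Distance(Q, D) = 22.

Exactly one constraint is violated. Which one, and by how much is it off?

Distance(Q, D) = 22 — off by 5.20.

A = (0.00, 0.00) ✓; AJ at -111.4° ✓; |AJ| = 16.10 ✓; ∠AJH = 63.70° ✓; |JH| = 18.20 ✓; ∠JHL = 38.30° ✓; |HL| = 20.50 ✓; ∠HLS = 41.80° ✓; |LS| = 27.70 ✓; ∠LSQ = 105.5° ✓; |SQ| = 10.00 ✓; ∠SQD = 64.90° ✓; |QD| = 27.20 ✗.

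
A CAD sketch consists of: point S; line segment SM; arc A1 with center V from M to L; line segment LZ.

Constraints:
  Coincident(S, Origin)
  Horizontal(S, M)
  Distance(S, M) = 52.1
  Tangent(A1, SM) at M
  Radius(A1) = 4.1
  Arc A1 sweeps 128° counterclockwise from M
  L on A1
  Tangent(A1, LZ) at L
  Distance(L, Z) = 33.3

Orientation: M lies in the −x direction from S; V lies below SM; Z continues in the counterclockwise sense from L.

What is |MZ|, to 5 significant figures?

37.127

S is at the origin; S and M share the same y with |SM| = 52.1 and M on the −x side, so M = (-52.100, 0.0000). Tangency of A1 to SM means the radius VM is perpendicular to SM, so V = M + (0, -4.1) = (-52.100, -4.1000). On A1, M sits at bearing 90° from V; a 128° counterclockwise sweep puts L at bearing 218°, so L = V + 4.1·(cos 218°, sin 218°) = (-55.331, -6.6242). The tangent condition forces VL to be normal to LZ, so LZ runs along (−sin 218°, cos 218°); with |LZ| = 33.3, Z = (-34.829, -32.865). Then |MZ| = |Z − M| = 37.127.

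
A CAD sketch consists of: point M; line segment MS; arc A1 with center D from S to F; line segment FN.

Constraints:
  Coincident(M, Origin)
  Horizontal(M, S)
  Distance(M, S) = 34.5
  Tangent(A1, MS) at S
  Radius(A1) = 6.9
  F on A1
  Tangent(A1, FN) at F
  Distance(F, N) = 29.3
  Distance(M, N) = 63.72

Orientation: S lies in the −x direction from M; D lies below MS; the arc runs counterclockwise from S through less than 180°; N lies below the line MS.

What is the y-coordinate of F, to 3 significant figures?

-2.44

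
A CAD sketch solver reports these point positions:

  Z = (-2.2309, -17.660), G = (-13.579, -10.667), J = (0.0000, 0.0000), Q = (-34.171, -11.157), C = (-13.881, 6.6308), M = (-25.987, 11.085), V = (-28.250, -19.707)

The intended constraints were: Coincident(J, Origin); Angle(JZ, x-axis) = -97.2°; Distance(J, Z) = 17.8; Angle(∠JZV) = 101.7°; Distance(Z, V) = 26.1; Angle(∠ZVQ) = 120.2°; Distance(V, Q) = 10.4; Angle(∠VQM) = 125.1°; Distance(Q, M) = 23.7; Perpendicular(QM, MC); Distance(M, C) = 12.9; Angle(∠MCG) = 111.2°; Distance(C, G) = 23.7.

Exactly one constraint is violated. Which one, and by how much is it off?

Distance(C, G) = 23.7 — off by 6.40.

J = (0.00, 0.00) ✓; JZ at -97.20° ✓; |JZ| = 17.80 ✓; ∠JZV = 101.7° ✓; |ZV| = 26.10 ✓; ∠ZVQ = 120.2° ✓; |VQ| = 10.40 ✓; ∠VQM = 125.1° ✓; |QM| = 23.70 ✓; ∠(QM, MC) = 90.00° ✓; |MC| = 12.90 ✓; ∠MCG = 111.2° ✓; |CG| = 17.30 ✗.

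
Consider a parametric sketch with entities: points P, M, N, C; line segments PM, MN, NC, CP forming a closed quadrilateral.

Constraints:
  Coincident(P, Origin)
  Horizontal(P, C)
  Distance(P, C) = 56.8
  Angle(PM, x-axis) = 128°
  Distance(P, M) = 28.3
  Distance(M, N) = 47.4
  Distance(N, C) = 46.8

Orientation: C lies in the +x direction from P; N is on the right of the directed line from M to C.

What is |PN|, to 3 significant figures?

19.1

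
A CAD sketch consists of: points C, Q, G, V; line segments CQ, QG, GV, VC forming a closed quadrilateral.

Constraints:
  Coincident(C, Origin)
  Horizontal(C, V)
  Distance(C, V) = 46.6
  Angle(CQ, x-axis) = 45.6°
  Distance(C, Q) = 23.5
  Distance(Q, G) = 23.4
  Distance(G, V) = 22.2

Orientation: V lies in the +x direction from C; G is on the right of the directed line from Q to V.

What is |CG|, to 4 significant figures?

25.47

Checks: |QG| = 23.40 ✓; |GV| = 22.20 ✓.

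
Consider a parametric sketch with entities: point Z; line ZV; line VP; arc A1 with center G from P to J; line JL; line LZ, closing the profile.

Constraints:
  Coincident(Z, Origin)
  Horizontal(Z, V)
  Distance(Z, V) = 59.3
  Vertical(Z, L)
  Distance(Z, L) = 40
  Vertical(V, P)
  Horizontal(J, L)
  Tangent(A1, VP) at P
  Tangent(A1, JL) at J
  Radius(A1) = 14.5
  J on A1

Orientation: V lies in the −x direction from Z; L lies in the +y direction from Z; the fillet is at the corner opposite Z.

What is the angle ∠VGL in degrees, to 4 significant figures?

137.6°

Z is at the origin; Z and V share the same y with |ZV| = 59.3 and V on the −x side, so V = (-59.30, 0.000). Z and L share the same x with |ZL| = 40.0 and L on the +y side, so L = (0.000, 40.00). The virtual corner opposite Z is at (-59.30, 40.00). A1 meets VP tangentially, so GP is at right angles to VP and the tangent condition forces GJ to be normal to JL, with radius 14.5, so the center G sits 14.5 in from both sides at G = (-44.80, 25.50). Then cos ∠VGL = GV·GL / (|GV||GL|), giving 137.6°.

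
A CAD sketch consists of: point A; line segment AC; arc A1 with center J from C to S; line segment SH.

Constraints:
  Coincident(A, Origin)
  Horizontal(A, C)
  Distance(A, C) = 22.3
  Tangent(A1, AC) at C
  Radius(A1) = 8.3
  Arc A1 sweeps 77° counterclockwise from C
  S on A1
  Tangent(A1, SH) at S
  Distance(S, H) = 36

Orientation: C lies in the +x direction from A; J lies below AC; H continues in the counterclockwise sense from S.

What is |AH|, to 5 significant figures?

41.958

A is at the origin; A and C share the same y with |AC| = 22.3 and C on the +x side, so C = (22.300, 0.0000). Since A1 is tangent to AC there, JC ⟂ AC, so J = C + (0, -8.3) = (22.300, -8.3000). On A1, C sits at bearing 90° from J; a 77° counterclockwise sweep puts S at bearing 167°, so S = J + 8.3·(cos 167°, sin 167°) = (14.213, -6.4329). Tangency of A1 to SH means the radius JS is perpendicular to SH, so SH runs along (−sin 167°, cos 167°); with |SH| = 36.0, H = (6.1145, -41.510). Then |AH| = |H − A| = 41.958.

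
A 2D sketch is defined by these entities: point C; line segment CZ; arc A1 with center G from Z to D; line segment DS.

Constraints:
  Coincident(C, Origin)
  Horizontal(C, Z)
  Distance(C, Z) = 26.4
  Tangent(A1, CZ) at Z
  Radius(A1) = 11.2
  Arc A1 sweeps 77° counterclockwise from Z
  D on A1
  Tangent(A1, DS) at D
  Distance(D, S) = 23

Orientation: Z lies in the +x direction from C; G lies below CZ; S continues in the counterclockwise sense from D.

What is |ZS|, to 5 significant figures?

35.006

C is at the origin; CZ is horizontal with |CZ| = 26.4 and Z on the +x side, so Z = (26.400, 0.0000). Since A1 is tangent to CZ there, GZ ⟂ CZ, so G = Z + (0, -11.2) = (26.400, -11.200). On A1, Z sits at bearing 90° from G; a 77° counterclockwise sweep puts D at bearing 167°, so D = G + 11.2·(cos 167°, sin 167°) = (15.487, -8.6805). Tangency of A1 to DS means the radius GD is perpendicular to DS, so DS runs along (−sin 167°, cos 167°); with |DS| = 23.0, S = (10.313, -31.091). Then |ZS| = |S − Z| = 35.006.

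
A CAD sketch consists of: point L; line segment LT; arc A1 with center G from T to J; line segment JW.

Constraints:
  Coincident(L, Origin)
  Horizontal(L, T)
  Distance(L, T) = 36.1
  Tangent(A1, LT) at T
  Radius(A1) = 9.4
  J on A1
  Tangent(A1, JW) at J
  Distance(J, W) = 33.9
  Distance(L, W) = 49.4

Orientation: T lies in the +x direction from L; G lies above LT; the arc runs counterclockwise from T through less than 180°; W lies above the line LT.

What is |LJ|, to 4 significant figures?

46.27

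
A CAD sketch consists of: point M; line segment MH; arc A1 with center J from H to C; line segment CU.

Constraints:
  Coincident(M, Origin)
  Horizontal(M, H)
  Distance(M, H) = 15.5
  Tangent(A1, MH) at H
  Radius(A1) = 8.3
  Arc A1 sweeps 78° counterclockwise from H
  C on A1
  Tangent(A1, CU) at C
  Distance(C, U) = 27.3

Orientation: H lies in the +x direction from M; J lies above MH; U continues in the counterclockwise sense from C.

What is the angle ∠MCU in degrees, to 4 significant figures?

117.6°

M is at the origin; M and H share the same y with |MH| = 15.5 and H on the +x side, so H = (15.50, 0.000). A1 meets MH tangentially, so JH is at right angles to MH, so J = H + (0, 8.3) = (15.50, 8.300). On A1, H sits at bearing -90° from J; a 78° counterclockwise sweep puts C at bearing -12°, so C = J + 8.3·(cos -12°, sin -12°) = (23.62, 6.574). Tangency of A1 to CU means the radius JC is perpendicular to CU, so CU runs along (−sin -12°, cos -12°); with |CU| = 27.3, U = (29.29, 33.28). Then cos ∠MCU = CM·CU / (|CM||CU|), giving 117.6°.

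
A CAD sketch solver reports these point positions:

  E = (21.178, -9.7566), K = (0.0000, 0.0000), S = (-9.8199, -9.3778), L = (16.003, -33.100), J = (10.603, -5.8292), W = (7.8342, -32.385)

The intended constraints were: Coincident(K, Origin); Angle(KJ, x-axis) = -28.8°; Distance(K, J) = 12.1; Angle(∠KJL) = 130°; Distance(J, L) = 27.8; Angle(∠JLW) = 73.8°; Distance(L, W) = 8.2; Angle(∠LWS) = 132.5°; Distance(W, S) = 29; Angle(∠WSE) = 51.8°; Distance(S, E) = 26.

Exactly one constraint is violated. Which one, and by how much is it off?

Distance(S, E) = 26 — off by 5.00.

K = (0.00, 0.00) ✓; KJ at -28.80° ✓; |KJ| = 12.10 ✓; ∠KJL = 130.0° ✓; |JL| = 27.80 ✓; ∠JLW = 73.80° ✓; |LW| = 8.200 ✓; ∠LWS = 132.5° ✓; |WS| = 29.00 ✓; ∠WSE = 51.80° ✓; |SE| = 31.00 ✗.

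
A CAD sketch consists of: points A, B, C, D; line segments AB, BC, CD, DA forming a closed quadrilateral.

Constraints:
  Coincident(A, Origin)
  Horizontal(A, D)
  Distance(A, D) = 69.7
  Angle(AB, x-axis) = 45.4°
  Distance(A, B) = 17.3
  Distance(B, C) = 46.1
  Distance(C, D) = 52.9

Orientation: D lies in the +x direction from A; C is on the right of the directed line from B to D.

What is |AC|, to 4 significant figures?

41.38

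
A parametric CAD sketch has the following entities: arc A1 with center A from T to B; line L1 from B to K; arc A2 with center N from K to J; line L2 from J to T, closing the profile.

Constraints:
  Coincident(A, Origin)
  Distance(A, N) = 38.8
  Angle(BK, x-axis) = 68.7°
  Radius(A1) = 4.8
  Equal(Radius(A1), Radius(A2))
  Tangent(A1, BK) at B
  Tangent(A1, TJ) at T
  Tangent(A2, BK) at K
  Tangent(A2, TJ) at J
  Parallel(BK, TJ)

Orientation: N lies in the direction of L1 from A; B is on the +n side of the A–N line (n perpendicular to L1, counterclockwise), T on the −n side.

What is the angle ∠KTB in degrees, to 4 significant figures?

76.10°

The slot axis is L1's direction at 68.7°, so u = (cos 68.7°, sin 68.7°) = (0.3633, 0.9317) and n = (−sin 68.7°, cos 68.7°) = (-0.9317, 0.3633). A is at the origin and N lies 38.8 along u from A, so N = 38.8·u = (14.09, 36.15). Tangency of A1 to both parallel lines with radius 4.8 puts B and T at A ± 4.8·n: B = (-4.472, 1.744), T = (4.472, -1.744). Equal radii place K and J the same way about N: K = N + 4.8·n = (9.622, 37.89), J = N − 4.8·n = (18.57, 34.41). Then cos ∠KTB = TK·TB / (|TK||TB|), giving 76.10°.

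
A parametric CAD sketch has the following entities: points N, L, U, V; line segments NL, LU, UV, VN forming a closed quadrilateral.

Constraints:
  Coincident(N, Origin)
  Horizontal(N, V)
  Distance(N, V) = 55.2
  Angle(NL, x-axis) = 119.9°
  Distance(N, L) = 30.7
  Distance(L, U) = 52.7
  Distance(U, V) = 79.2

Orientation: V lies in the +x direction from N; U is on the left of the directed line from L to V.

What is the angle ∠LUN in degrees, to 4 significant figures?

23.45°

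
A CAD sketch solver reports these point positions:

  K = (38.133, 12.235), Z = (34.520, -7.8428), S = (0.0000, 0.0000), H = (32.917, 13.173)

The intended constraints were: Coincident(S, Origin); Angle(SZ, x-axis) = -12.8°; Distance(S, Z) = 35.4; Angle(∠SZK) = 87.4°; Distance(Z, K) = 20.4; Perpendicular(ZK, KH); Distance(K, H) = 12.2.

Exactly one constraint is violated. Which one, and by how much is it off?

Distance(K, H) = 12.2 — off by 6.90.

S = (0.00, 0.00) ✓; SZ at -12.80° ✓; |SZ| = 35.40 ✓; ∠SZK = 87.40° ✓; |ZK| = 20.40 ✓; ∠(ZK, KH) = 90.01° ✓; |KH| = 5.300 ✗.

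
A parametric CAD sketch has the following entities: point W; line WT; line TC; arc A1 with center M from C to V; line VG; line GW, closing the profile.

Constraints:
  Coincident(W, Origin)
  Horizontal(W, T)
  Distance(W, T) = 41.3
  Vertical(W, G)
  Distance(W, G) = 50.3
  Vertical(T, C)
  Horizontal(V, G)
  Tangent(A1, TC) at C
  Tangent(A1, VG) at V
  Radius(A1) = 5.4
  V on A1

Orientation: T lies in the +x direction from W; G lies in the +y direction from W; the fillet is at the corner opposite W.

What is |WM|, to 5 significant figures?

57.488

WG is vertical with |WG| = 50.3 and G on the +y side, so G = (0.0000, 50.300). The virtual corner opposite W is at (41.300, 50.300). A1 meets TC tangentially, so MC is at right angles to TC and since A1 is tangent to VG there, MV ⟂ VG, with radius 5.4, so the center M sits 5.4 in from both sides at M = (35.900, 44.900). Then |WM| = |M − W| = 57.488.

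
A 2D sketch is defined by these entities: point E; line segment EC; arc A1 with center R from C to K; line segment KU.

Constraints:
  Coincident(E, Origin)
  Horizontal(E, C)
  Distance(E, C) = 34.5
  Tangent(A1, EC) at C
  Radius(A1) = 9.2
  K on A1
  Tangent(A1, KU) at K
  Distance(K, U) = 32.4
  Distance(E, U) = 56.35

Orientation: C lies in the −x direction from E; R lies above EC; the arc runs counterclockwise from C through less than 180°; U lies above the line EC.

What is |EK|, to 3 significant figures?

28.6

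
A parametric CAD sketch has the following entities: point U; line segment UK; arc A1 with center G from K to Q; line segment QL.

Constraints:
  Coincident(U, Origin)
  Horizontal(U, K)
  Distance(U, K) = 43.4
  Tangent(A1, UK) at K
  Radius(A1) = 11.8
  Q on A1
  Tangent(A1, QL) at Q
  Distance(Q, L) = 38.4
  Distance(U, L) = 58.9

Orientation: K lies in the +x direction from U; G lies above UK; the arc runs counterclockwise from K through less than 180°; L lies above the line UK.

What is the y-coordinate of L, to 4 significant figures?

50.04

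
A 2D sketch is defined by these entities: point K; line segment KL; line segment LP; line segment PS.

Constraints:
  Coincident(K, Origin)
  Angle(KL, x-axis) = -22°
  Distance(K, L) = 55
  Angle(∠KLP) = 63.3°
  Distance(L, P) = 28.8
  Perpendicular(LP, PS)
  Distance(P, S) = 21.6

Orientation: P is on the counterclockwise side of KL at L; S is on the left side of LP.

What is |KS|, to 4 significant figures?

27.84

K is at the origin; KL runs at -22.0° with length 55.0, so L = 55.0·(cos -22.0°, sin -22.0°) = (51.00, -20.60). ∠KLP = 63.3°, so LP runs at -22.0° + (180° − 63.3°) = 94.70° from the x-axis; with |LP| = 28.8, P = L + 28.8·(cos 94.70°, sin 94.70°) = (48.64, 8.100). LP ⟂ PS; with |PS| = 21.6 on the left of LP, S = P + 21.6·(-0.9966, -0.08194) = (27.11, 6.330). Then |KS| = |S − K| = 27.84.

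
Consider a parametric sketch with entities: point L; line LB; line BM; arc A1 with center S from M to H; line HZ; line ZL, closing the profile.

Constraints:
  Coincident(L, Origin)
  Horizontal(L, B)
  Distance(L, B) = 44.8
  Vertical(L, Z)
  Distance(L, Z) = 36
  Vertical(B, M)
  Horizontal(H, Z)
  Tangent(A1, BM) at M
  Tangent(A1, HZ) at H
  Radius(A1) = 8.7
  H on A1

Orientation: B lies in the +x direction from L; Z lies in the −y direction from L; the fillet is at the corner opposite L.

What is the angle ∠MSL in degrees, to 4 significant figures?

142.9°

L is at the origin; L and B share the same y with |LB| = 44.8 and B on the +x side, so B = (44.80, 0.000). L and Z share the same x with |LZ| = 36.0 and Z on the −y side, so Z = (0.000, -36.00). The virtual corner opposite L is at (44.80, -36.00). Tangency of A1 to BM means the radius SM is perpendicular to BM and tangency of A1 to HZ means the radius SH is perpendicular to HZ, with radius 8.7, so the center S sits 8.7 in from both sides at S = (36.10, -27.30). That places the tangent points at M = (44.80, -27.30) on BM and H = (36.10, -36.00) on HZ. Then cos ∠MSL = SM·SL / (|SM||SL|), giving 142.9°.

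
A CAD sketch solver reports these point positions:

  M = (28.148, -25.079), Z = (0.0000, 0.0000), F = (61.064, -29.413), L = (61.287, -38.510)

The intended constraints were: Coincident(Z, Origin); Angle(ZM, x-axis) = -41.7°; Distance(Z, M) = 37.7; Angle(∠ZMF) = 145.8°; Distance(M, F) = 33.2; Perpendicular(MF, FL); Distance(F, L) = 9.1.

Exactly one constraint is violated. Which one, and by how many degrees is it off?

Perpendicular(MF, FL) — off by 8.91°.

Z = (0.00, 0.00) ✓; ZM at -41.70° ✓; |ZM| = 37.70 ✓; ∠ZMF = 145.8° ✓; |MF| = 33.20 ✓; ∠(MF, FL) = 81.09° ✗; |FL| = 9.100 ✓.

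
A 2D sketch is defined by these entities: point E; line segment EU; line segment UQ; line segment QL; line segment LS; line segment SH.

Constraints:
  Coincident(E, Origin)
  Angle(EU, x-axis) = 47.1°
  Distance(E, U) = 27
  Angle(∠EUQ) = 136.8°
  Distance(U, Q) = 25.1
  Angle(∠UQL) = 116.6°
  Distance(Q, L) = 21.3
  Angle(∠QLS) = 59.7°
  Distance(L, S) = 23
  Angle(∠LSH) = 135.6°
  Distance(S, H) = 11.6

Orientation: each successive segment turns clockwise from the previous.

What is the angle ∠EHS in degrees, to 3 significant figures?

110°

∠QLS = 59.7° gives LS at -180° from the x-axis; with |LS| = 23.0, S = (31.2, 3.05). ∠LSH = 135.6° gives SH at 136° from the x-axis; with |SH| = 11.6, H = (22.9, 11.1). Then cos ∠EHS = HE·HS / (|HE||HS|), giving 110°.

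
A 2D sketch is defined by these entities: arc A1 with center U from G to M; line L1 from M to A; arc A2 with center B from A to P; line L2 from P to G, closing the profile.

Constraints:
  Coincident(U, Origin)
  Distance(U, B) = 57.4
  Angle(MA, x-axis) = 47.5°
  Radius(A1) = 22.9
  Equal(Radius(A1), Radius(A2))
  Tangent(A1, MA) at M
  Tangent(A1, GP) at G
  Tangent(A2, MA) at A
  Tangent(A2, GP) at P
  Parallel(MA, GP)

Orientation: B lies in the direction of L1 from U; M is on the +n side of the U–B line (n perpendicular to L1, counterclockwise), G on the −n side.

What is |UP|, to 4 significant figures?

61.80

Tangency of A1 to both parallel lines with radius 22.9 puts M and G at U ± 22.9·n: M = (-16.88, 15.47), G = (16.88, -15.47). Equal radii place A and P the same way about B: A = B + 22.9·n = (21.90, 57.79), P = B − 22.9·n = (55.66, 26.85). Then |UP| = |P − U| = 61.80.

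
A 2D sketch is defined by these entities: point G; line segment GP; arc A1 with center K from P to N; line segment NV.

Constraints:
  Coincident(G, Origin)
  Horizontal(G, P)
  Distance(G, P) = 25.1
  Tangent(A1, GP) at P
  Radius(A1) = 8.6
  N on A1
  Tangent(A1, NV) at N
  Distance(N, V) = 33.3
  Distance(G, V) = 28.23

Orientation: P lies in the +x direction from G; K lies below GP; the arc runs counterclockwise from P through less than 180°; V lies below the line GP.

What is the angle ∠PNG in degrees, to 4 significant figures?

146.6°

G is at the origin; GP is horizontal with |GP| = 25.1 and P on the +x side, so P = (25.10, 0.000). Tangency of A1 to GP means the radius KP is perpendicular to GP, so K = P + (0, -8.6) = (25.10, -8.600). Since KN ⟂ NV (tangency), |KV| = √(8.6² + 33.3²) = 34.39 regardless of where N sits on A1. So V lies on both circle(G, 28.23) and circle(K, 34.39); the below-GP intersection is V = (-3.272, -28.04). N is the foot of the tangent from V: N = (18.62, -2.946).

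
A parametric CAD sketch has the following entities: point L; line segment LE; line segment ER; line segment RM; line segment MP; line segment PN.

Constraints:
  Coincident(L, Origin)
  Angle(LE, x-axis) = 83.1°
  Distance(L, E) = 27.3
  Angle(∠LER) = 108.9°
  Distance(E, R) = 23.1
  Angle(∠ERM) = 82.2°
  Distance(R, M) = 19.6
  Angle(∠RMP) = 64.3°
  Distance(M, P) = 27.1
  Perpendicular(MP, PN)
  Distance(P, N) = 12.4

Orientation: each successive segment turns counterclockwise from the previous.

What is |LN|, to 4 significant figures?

34.47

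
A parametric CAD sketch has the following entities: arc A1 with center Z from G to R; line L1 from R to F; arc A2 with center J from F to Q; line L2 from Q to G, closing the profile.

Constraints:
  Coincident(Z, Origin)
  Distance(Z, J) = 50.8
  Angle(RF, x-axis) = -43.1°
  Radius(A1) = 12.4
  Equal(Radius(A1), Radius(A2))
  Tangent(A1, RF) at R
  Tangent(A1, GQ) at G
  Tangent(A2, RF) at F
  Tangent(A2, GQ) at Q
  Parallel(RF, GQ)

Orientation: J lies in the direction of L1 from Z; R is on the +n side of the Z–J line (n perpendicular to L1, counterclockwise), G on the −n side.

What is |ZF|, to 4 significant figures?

52.29

The slot axis is L1's direction at -43.1°, so u = (cos -43.1°, sin -43.1°) = (0.7302, -0.6833) and n = (−sin -43.1°, cos -43.1°) = (0.6833, 0.7302). Z is at the origin and J lies 50.8 along u from Z, so J = 50.8·u = (37.09, -34.71). Tangency of A1 to both parallel lines with radius 12.4 puts R and G at Z ± 12.4·n: R = (8.473, 9.054), G = (-8.473, -9.054). Equal radii place F and Q the same way about J: F = J + 12.4·n = (45.56, -25.66), Q = J − 12.4·n = (28.62, -43.76). Then |ZF| = |F − Z| = 52.29.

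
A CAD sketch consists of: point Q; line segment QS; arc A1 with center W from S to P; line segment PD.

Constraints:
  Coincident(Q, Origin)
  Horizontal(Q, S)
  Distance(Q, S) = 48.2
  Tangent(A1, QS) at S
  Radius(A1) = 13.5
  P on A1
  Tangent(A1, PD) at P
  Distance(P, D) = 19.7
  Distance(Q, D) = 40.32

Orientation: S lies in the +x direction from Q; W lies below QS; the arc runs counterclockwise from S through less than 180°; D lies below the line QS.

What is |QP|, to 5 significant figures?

36.579

Checks: |QS| = 48.20 ✓; |WP| = 13.50 ✓; ∠(WP, PD) = 90.00° ✓; |PD| = 19.70 ✓; |QD| = 40.32 ✓.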